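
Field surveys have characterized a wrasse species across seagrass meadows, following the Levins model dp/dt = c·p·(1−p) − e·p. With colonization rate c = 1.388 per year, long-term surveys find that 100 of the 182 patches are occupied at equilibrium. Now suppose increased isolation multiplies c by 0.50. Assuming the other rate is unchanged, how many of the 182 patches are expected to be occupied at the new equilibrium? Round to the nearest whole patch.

Observed p* = 100/182 = 0.54945.
Balance c(1−p*) = e gives e = 1.388×(1 − 0.54945) = 0.62536.
New p* = 1 − e/c = 1 − 0.62536/0.69400 = 0.09890.
Expected occupied = 182 × 0.09890 = 18.00 ≈ 18.

18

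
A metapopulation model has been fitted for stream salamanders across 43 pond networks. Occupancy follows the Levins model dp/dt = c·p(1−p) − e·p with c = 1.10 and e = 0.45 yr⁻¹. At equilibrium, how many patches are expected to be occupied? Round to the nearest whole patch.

25

p* = 1 − e/c = 1 − 0.45/1.10 = 0.5909.
Expected occupied patches = N × p* = 43 × 0.5909 = 25.41 ≈ 25.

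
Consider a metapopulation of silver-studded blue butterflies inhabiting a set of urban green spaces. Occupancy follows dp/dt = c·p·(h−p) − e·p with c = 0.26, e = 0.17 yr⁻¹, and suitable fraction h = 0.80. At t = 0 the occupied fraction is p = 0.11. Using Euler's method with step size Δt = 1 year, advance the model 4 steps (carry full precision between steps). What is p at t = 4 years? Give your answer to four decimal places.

0.1140

Update rule: p ← p + [c·p·(h−p) − e·p]·Δt with Δt = 1.
  1  |  dp/dt·Δt = +0.001034  |  p_1 = 0.111034
  2  |  dp/dt·Δt = +0.001014  |  p_2 = 0.112048
  3  |  dp/dt·Δt = +0.000994  |  p_3 = 0.113041
  4  |  dp/dt·Δt = +0.000973  |  p_4 = 0.114015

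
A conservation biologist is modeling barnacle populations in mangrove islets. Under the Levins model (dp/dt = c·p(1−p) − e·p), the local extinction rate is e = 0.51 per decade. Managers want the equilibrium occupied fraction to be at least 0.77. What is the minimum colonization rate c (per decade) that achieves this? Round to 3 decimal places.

2.217

p* = 1 − e/c ≥ 0.77 requires e/c ≤ 0.2300, i.e. c ≥ e/0.2300.
c_min = 0.51/0.2300 = 2.2174.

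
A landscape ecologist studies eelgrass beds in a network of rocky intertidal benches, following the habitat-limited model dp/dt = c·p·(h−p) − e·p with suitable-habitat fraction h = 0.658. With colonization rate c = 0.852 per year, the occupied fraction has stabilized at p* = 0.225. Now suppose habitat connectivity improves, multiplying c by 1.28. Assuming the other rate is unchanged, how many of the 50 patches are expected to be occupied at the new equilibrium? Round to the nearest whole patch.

Balance c(h−p*) = e gives e = 0.852×(0.658 − 0.22500) = 0.36892.
New p* = 0.658 − e/c = 0.658 − 0.36892/1.09056 = 0.31972.
Expected occupied = 50 × 0.31972 = 15.99 ≈ 16.

16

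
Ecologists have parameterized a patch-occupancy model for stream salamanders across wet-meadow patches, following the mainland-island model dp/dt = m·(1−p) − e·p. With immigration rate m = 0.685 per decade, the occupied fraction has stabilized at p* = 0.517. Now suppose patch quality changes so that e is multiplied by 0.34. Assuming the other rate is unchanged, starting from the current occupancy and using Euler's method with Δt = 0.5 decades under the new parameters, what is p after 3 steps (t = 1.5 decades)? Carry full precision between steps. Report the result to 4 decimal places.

0.7190

Balance m(1−p*) = e·p* gives e = m(1−p*)/p* = 0.685×0.48300/0.51700 = 0.63995.
Starting from p₀ = 0.51700; update p ← p + (dp/dt)·Δt with the new parameters.
step 1: Δp = +0.10918, p = 0.62618
step 2: Δp = +0.05991, p = 0.68609
step 3: Δp = +0.03287, p = 0.71896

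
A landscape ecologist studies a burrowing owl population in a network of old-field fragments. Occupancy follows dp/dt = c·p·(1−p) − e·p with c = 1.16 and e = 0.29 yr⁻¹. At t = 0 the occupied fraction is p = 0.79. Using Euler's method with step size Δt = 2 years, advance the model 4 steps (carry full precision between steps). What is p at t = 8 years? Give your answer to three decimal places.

Update rule: p ← p + [c·p·(1−p) − e·p]·Δt with Δt = 2.
t = 2: p = 0.79000 + (-0.07331) = 0.71669
t = 4: p = 0.71669 + (+0.05539) = 0.77208
t = 6: p = 0.77208 + (-0.03954) = 0.73253
t = 8: p = 0.73253 + (+0.02969) = 0.76222

0.762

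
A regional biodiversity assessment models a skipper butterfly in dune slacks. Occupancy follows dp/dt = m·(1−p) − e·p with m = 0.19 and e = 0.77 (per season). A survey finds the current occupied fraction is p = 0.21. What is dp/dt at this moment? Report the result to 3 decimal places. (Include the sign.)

-0.012

Colonization term: m·(1−p) = 0.19×0.7900 = 0.15010.
Extinction term: e·p = 0.16170.
dp/dt = 0.15010 − 0.16170 = -0.01160.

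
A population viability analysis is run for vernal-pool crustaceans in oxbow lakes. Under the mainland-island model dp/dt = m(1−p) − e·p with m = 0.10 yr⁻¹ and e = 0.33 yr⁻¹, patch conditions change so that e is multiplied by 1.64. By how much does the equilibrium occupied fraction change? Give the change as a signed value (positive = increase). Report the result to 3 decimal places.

-0.077

Before: p* = 0.10/(0.10+0.33) = 0.2326.
After: m = 0.1, e = 0.5412; p* = 0.1/0.6412 = 0.1560.
Δp* = 0.1560 − 0.2326 = -0.0766.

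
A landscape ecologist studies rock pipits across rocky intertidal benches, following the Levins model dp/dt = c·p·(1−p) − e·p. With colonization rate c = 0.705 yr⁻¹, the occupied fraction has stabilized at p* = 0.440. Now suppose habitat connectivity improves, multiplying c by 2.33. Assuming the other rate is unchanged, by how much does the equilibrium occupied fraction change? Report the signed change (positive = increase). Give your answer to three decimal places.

0.320

Balance c(1−p*) = e gives e = 0.705×(1 − 0.44000) = 0.39480.
New p* = 1 − e/c = 1 − 0.39480/1.64265 = 0.75966.
Δp* = 0.75966 − 0.44000 = +0.31966.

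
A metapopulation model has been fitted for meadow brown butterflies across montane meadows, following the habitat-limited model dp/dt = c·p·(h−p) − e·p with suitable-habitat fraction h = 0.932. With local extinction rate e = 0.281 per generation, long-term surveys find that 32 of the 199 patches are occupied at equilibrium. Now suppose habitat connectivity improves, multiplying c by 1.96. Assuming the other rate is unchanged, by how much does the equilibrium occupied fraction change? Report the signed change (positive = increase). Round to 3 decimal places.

0.378

Observed p* = 32/199 = 0.16080.
Balance c(h−p*) = e gives c = e/(0.932 − 0.16080) = 0.281/0.77120 = 0.36437.
New p* = 0.932 − e/c = 0.932 − 0.28100/0.71417 = 0.53854.
Δp* = 0.53854 − 0.16080 = +0.37774.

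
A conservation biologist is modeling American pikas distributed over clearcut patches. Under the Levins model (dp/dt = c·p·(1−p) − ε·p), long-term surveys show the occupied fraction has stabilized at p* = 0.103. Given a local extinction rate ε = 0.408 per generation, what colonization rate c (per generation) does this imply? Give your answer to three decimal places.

At equilibrium c(1−p*) = ε, so c = ε/(1−p*).
c = 0.408/(1 − 0.103) = 0.408/0.8970 = 0.4548.

0.455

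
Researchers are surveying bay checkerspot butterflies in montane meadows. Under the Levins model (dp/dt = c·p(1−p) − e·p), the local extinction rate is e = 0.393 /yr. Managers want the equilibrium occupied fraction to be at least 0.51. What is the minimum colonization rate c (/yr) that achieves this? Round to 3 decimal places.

0.802

p* = 1 − e/c ≥ 0.51 requires e/c ≤ 0.4900, i.e. c ≥ e/0.4900.
c_min = 0.393/0.4900 = 0.8020.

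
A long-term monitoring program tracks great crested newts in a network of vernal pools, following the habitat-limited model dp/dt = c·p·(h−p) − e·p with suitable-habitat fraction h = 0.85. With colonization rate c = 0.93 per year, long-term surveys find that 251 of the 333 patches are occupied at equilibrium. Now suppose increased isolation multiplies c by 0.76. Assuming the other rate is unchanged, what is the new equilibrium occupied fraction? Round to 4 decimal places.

0.7234

Observed p* = 251/333 = 0.75375.
Balance c(h−p*) = e gives e = 0.93×(0.85 − 0.75375) = 0.08951.
New p* = 0.85 − e/c = 0.85 − 0.08951/0.70680 = 0.72336.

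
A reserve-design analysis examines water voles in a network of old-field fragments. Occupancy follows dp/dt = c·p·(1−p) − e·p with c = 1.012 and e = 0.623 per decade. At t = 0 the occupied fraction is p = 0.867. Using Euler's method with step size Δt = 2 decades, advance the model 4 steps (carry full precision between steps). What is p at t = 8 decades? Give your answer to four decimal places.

0.0988

Update rule: p ← p + [c·p·(1−p) − e·p]·Δt with Δt = 2.
p: 0.86700 → 0.02011  (Δp = -0.84689)
p: 0.02011 → 0.03493  (Δp = +0.01483)
p: 0.03493 → 0.05964  (Δp = +0.02471)
p: 0.05964 → 0.09884  (Δp = +0.03920)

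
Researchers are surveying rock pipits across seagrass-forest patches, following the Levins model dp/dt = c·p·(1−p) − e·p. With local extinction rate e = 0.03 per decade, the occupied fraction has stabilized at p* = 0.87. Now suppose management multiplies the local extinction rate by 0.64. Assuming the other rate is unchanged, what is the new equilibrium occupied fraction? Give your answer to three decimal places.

0.917

Balance c(1−p*) = e gives c = e/(1 − 0.87000) = 0.03/0.13000 = 0.23077.
New p* = 1 − e/c = 1 − 0.01920/0.23077 = 0.91680.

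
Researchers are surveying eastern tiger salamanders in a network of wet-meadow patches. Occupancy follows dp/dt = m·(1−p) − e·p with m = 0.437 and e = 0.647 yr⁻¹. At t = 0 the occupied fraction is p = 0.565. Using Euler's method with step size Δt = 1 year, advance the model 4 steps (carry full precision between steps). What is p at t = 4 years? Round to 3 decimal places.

Update rule: p ← p + [m·(1−p) − e·p]·Δt with Δt = 1.
t = 1: p = 0.56500 + (-0.17546) = 0.38954
t = 2: p = 0.38954 + (+0.01474) = 0.40428
t = 3: p = 0.40428 + (-0.00124) = 0.40304
t = 4: p = 0.40304 + (+0.00010) = 0.40314

0.403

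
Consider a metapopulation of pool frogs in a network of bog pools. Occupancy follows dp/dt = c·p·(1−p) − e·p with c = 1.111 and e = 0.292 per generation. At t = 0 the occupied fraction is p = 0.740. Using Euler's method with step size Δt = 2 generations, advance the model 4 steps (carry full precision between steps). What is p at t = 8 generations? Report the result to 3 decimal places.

0.738

Update rule: p ← p + [c·p·(1−p) − e·p]·Δt with Δt = 2.
t = 2: p = 0.74000 + (-0.00465) = 0.73535
t = 4: p = 0.73535 + (+0.00298) = 0.73833
t = 6: p = 0.73833 + (-0.00189) = 0.73643
t = 8: p = 0.73643 + (+0.00121) = 0.73764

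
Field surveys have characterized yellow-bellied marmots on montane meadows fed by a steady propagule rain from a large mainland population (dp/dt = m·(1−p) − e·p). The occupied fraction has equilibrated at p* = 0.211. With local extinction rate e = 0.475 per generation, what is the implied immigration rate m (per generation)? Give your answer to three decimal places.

At equilibrium m(1−p*) = e·p*, so m = e·p*/(1−p*).
m = 0.475 × 0.211 / 0.7890 = 0.1002/0.7890 = 0.1270.

0.127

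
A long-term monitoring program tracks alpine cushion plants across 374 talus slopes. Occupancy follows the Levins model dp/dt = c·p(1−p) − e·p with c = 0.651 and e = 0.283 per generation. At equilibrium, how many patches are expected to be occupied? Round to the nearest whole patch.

p* = 1 − e/c = 1 − 0.283/0.651 = 0.5653.
Expected occupied patches = N × p* = 374 × 0.5653 = 211.42 ≈ 211.

211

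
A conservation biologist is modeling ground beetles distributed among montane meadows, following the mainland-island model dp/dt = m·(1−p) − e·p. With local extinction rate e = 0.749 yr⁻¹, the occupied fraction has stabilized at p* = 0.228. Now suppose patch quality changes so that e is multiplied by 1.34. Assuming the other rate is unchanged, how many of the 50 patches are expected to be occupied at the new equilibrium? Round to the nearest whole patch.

Balance m(1−p*) = e·p* gives m = e·p*/(1−p*) = 0.749×0.22800/0.77200 = 0.22121.
New p* = m/(m+e) = 0.22121/(0.22121+1.00366) = 0.18060.
Expected occupied = 50 × 0.18060 = 9.03 ≈ 9.

9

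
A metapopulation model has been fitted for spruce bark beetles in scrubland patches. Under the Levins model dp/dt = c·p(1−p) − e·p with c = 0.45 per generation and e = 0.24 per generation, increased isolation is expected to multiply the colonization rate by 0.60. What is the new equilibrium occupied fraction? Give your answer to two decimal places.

Before: p* = 1 − 0.24/0.45 = 0.4667.
After the change, c = 0.27, e = 0.24, so p* = 1 − 0.24/0.27 = 0.1111.

0.11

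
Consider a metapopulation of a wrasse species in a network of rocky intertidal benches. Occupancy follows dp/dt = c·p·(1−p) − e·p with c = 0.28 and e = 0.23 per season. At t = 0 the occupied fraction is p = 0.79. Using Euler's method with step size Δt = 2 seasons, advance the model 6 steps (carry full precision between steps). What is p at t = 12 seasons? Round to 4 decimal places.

0.2788

Update rule: p ← p + [c·p·(1−p) − e·p]·Δt with Δt = 2.
step 1: Δp = -0.27050, p = 0.51950
step 2: Δp = -0.09918, p = 0.42032
step 3: Δp = -0.05690, p = 0.36342
step 4: Δp = -0.03762, p = 0.32580
step 5: Δp = -0.02686, p = 0.29894
step 6: Δp = -0.02015, p = 0.27879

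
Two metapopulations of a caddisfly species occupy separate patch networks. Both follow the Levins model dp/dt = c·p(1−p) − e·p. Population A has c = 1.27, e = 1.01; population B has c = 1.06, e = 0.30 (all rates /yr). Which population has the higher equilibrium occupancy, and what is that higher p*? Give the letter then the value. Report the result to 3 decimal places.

A: p*_A = 1 − 1.01/1.27 = 0.2047.
B: p*_B = 1 − 0.30/1.06 = 0.7170.
B is higher at 0.7170.

B, 0.717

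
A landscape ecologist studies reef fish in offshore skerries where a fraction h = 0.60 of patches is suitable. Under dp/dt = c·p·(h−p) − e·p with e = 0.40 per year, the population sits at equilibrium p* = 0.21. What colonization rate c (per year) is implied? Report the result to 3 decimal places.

1.026

At equilibrium c(h−p*) = e, so c = e/(h−p*).
c = 0.40/(0.60 − 0.21) = 0.40/0.3900 = 1.0256.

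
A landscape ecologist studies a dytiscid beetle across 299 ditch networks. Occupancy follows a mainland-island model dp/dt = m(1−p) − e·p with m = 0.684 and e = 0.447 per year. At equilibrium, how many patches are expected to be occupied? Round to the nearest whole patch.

p* = m/(m+e) = 0.684/1.1310 = 0.6048.
Expected occupied patches = N × p* = 299 × 0.6048 = 180.83 ≈ 181.

181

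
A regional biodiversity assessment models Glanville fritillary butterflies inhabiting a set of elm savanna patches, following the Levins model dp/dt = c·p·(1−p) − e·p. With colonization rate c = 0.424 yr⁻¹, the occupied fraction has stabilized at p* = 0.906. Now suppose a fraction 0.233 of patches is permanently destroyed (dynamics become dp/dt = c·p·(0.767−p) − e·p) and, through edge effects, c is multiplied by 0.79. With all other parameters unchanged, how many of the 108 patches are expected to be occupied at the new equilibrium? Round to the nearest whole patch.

Balance c(1−p*) = e gives e = 0.424×(1 − 0.90600) = 0.03986.
New p* = 0.767 − e/c = 0.767 − 0.03986/0.33496 = 0.64800.
Expected occupied = 108 × 0.64800 = 69.98 ≈ 70.

70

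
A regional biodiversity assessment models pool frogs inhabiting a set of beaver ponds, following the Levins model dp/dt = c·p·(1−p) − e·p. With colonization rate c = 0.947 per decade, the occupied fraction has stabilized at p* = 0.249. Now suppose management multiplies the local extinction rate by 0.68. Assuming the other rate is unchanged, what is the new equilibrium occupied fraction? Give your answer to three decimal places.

0.489

Balance c(1−p*) = e gives e = 0.947×(1 − 0.24900) = 0.71120.
New p* = 1 − e/c = 1 − 0.48362/0.94700 = 0.48931.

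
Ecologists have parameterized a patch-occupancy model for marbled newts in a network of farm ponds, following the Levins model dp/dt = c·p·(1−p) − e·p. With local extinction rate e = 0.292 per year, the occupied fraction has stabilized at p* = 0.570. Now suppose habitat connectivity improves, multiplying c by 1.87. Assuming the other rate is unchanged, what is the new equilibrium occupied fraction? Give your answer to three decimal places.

Balance c(1−p*) = e gives c = e/(1 − 0.57000) = 0.292/0.43000 = 0.67907.
New p* = 1 − e/c = 1 − 0.29200/1.26986 = 0.77005.

0.770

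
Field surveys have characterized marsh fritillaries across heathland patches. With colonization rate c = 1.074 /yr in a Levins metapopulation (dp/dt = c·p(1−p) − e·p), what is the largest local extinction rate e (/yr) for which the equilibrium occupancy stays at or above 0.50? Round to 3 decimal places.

1 − e/c ≥ 0.50 ⇒ e ≤ c(1 − 0.50) = 1.074 × 0.5000.
e_max = 0.5370.

0.537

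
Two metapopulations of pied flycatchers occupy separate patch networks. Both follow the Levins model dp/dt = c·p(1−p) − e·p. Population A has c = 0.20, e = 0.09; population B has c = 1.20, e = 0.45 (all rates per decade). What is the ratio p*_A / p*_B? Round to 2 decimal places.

0.88

A: p*_A = 1 − 0.09/0.20 = 0.5500.
B: p*_B = 1 − 0.45/1.20 = 0.6250.
p*_A / p*_B = 0.5500/0.6250 = 0.8800.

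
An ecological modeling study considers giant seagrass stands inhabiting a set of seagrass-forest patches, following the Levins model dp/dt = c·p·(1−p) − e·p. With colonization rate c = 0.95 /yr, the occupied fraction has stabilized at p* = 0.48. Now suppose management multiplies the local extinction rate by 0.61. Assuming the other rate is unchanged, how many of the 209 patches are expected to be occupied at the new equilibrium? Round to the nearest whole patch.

Balance c(1−p*) = e gives e = 0.95×(1 − 0.48000) = 0.49400.
New p* = 1 − e/c = 1 − 0.30134/0.95000 = 0.68280.
Expected occupied = 209 × 0.68280 = 142.71 ≈ 143.

143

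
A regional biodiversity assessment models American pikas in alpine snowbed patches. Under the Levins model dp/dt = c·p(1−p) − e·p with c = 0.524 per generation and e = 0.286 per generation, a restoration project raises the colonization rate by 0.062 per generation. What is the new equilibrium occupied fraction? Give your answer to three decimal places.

Before: p* = 1 − 0.286/0.524 = 0.4542.
After the change, c = 0.586, e = 0.286, so p* = 1 − 0.286/0.586 = 0.5119.

0.512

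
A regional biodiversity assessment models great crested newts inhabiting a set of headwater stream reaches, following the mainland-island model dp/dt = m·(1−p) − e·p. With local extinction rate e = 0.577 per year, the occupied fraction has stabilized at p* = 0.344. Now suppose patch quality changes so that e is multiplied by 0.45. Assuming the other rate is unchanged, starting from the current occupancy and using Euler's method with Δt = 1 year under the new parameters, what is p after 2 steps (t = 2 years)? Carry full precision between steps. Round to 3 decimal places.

0.501

Balance m(1−p*) = e·p* gives m = e·p*/(1−p*) = 0.577×0.34400/0.65600 = 0.30257.
Starting from p₀ = 0.34400; update p ← p + (dp/dt)·Δt with the new parameters.
step 1: Δp = +0.10917, p = 0.45317
step 2: Δp = +0.04779, p = 0.50096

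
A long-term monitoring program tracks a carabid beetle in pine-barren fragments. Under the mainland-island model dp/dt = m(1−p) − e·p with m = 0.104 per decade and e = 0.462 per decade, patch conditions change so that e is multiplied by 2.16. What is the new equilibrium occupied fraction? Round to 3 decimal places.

Before: p* = 0.104/(0.104+0.462) = 0.1837.
After: m = 0.104, e = 0.99792; p* = 0.104/1.1019 = 0.0944.

0.094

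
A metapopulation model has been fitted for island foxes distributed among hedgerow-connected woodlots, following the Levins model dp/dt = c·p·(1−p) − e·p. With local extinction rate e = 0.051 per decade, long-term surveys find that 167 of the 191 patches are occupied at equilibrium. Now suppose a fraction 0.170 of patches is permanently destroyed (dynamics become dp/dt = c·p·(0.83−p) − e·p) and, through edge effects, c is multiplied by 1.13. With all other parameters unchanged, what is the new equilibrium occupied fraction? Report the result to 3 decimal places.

0.719

Observed p* = 167/191 = 0.87435.
Balance c(1−p*) = e gives c = e/(1 − 0.87435) = 0.051/0.12565 = 0.40589.
New p* = 0.83 − e/c = 0.83 − 0.05100/0.45866 = 0.71881.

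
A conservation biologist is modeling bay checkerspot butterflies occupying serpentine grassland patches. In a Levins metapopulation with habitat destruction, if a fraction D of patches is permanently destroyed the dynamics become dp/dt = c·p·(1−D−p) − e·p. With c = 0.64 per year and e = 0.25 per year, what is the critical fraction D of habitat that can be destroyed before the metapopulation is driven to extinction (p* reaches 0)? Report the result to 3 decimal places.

0.609

The nontrivial equilibrium is p* = (1−D) − e/c; extinction occurs when this hits zero.
So D_crit = 1 − e/c = 1 − 0.25/0.64 = 1 − 0.3906 = 0.6094.
Note this equals the original equilibrium occupancy — the Levins extinction-debt result.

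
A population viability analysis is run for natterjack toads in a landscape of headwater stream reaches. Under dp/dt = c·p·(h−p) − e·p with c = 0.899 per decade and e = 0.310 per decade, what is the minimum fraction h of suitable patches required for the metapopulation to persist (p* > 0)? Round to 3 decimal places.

p* = h − e/c is positive only when h > e/c.
h_min = e/c = 0.310/0.899 = 0.3448.

0.345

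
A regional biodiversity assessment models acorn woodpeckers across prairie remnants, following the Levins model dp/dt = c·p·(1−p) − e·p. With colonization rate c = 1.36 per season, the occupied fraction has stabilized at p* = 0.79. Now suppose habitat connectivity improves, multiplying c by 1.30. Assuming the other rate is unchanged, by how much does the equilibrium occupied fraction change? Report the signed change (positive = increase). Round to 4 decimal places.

0.0485

Balance c(1−p*) = e gives e = 1.36×(1 − 0.79000) = 0.28560.
New p* = 1 − e/c = 1 − 0.28560/1.76800 = 0.83846.
Δp* = 0.83846 − 0.79000 = +0.04846.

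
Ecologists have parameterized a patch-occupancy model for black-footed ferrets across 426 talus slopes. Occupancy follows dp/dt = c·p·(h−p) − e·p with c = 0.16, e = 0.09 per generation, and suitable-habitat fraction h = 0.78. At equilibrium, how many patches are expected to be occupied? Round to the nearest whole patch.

p* = h − e/c = 0.78 − 0.5625 = 0.2175.
Expected occupied patches = N × p* = 426 × 0.2175 = 92.66 ≈ 93.

93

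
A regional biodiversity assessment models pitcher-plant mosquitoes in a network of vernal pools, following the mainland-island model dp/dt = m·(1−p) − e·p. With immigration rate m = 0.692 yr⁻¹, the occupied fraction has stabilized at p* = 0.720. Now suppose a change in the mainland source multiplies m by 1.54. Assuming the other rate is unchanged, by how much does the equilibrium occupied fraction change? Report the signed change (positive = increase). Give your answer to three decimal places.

Balance m(1−p*) = e·p* gives e = m(1−p*)/p* = 0.692×0.28000/0.72000 = 0.26911.
New p* = m/(m+e) = 1.06568/(1.06568+0.26911) = 0.79839.
Δp* = 0.79839 − 0.72000 = +0.07839.

0.078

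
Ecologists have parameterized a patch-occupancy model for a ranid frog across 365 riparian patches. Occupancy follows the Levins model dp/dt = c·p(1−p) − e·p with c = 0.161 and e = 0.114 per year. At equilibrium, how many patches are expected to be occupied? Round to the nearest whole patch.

p* = 1 − e/c = 1 − 0.114/0.161 = 0.2919.
Expected occupied patches = N × p* = 365 × 0.2919 = 106.55 ≈ 107.

107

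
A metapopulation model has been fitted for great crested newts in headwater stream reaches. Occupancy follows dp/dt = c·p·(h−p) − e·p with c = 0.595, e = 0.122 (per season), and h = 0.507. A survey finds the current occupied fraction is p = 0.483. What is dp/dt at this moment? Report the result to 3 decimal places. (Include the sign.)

-0.052

Colonization term: c·p·(h−p) = 0.595×0.483×0.0240 = 0.00690.
Extinction term: e·p = 0.05893.
dp/dt = 0.00690 − 0.05893 = -0.05203.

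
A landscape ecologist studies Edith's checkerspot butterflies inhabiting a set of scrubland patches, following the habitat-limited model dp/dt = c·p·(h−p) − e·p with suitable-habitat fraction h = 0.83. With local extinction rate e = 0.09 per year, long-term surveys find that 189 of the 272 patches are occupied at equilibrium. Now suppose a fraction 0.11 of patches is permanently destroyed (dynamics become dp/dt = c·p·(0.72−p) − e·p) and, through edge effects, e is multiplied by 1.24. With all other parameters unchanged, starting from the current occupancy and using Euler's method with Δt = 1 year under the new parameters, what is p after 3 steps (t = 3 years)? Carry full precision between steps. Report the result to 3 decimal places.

0.579

Observed p* = 189/272 = 0.69485.
Balance c(h−p*) = e gives c = e/(0.83 − 0.69485) = 0.09/0.13515 = 0.66594.
Starting from p₀ = 0.69485; update p ← p + (dp/dt)·Δt with the new parameters.
t = 1: p = 0.69485 + (-0.06591) = 0.62894
t = 2: p = 0.62894 + (-0.03205) = 0.59689
t = 3: p = 0.59689 + (-0.01768) = 0.57921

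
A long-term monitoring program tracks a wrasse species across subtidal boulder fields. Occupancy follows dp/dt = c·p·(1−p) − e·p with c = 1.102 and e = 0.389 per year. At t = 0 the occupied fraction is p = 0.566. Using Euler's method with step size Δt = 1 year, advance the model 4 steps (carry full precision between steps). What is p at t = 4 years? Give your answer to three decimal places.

0.646

Update rule: p ← p + [c·p·(1−p) − e·p]·Δt with Δt = 1.
p: 0.56600 → 0.61653  (Δp = +0.05053)
p: 0.61653 → 0.63723  (Δp = +0.02071)
p: 0.63723 → 0.64410  (Δp = +0.00686)
p: 0.64410 → 0.64616  (Δp = +0.00207)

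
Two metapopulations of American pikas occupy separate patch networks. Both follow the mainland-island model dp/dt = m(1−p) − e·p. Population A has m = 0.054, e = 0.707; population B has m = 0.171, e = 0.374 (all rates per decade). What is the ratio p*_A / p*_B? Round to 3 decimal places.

A: p*_A = m/(m+e) = 0.054/0.7610 = 0.0710.
B: p*_B = 0.171/0.5450 = 0.3138.
p*_A / p*_B = 0.0710/0.3138 = 0.2262.

0.226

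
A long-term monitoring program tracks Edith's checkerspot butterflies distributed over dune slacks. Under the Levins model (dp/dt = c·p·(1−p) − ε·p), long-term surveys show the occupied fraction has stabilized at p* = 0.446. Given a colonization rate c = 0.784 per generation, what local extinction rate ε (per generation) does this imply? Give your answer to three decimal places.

0.434

At equilibrium c(1−p*) = ε.
ε = 0.784 × (1 − 0.446) = 0.784 × 0.5540 = 0.4343.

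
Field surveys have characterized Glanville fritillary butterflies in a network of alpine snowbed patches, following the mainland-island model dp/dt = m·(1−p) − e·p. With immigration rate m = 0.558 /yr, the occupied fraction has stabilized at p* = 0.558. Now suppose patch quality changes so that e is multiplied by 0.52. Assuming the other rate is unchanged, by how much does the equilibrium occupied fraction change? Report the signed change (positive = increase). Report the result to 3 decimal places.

0.150

Balance m(1−p*) = e·p* gives e = m(1−p*)/p* = 0.558×0.44200/0.55800 = 0.44200.
New p* = m/(m+e) = 0.55800/(0.55800+0.22984) = 0.70827.
Δp* = 0.70827 − 0.55800 = +0.15027.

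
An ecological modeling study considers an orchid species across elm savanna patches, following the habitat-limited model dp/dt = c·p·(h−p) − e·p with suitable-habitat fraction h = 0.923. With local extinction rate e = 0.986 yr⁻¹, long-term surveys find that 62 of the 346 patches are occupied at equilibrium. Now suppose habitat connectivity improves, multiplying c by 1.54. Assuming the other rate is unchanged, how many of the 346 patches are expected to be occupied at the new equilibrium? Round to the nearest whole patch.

152

Observed p* = 62/346 = 0.17919.
Balance c(h−p*) = e gives c = e/(0.923 − 0.17919) = 0.986/0.74381 = 1.32561.
New p* = 0.923 − e/c = 0.923 − 0.98600/2.04144 = 0.44001.
Expected occupied = 346 × 0.44001 = 152.24 ≈ 152.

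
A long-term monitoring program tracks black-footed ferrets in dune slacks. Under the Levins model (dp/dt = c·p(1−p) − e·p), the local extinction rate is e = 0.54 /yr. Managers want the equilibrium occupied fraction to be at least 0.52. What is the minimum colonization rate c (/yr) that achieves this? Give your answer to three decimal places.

p* = 1 − e/c ≥ 0.52 requires e/c ≤ 0.4800, i.e. c ≥ e/0.4800.
c_min = 0.54/0.4800 = 1.1250.

1.125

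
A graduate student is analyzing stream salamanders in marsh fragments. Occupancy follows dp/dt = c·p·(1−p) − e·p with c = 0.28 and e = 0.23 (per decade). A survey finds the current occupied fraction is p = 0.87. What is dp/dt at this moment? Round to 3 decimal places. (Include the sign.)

-0.168

Colonization term: c·p·(1−p) = 0.28×0.87×0.1300 = 0.03167.
Extinction term: e·p = 0.20010.
dp/dt = 0.03167 − 0.20010 = -0.16843.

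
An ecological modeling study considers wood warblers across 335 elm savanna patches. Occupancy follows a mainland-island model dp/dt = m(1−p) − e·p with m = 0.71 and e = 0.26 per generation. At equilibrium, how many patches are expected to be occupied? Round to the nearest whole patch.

p* = m/(m+e) = 0.71/0.9700 = 0.7320.
Expected occupied patches = N × p* = 335 × 0.7320 = 245.21 ≈ 245.

245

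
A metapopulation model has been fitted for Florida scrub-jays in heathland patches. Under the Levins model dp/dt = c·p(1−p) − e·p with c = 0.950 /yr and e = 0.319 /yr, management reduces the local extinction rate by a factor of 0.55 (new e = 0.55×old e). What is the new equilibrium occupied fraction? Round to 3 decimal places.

Before: p* = 1 − 0.319/0.950 = 0.6642.
After the change, c = 0.95, e = 0.17545, so p* = 1 − 0.17545/0.95 = 0.8153.

0.815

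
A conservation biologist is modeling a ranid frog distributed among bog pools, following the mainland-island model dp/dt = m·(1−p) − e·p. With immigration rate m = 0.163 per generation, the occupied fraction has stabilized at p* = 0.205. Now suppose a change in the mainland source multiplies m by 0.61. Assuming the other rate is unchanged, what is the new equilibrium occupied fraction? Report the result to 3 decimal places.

0.136

Balance m(1−p*) = e·p* gives e = m(1−p*)/p* = 0.163×0.79500/0.20500 = 0.63212.
New p* = m/(m+e) = 0.09943/(0.09943+0.63212) = 0.13592.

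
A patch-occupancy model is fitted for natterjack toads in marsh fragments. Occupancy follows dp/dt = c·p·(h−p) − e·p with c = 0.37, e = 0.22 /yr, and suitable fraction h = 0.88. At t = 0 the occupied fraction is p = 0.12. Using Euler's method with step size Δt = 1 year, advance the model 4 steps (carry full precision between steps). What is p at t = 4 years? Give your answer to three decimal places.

0.150

Update rule: p ← p + [c·p·(h−p) − e·p]·Δt with Δt = 1.
  1  |  dp/dt·Δt = +0.007344  |  p_1 = 0.127344
  2  |  dp/dt·Δt = +0.007447  |  p_2 = 0.134791
  3  |  dp/dt·Δt = +0.007512  |  p_3 = 0.142303
  4  |  dp/dt·Δt = +0.007535  |  p_4 = 0.149838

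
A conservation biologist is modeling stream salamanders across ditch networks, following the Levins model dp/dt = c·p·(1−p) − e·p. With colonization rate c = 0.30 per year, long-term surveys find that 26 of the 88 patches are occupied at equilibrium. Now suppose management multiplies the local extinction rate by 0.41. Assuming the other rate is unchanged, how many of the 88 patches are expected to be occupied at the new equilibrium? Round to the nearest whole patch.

Observed p* = 26/88 = 0.29545.
Balance c(1−p*) = e gives e = 0.30×(1 − 0.29545) = 0.21136.
New p* = 1 − e/c = 1 − 0.08666/0.30000 = 0.71113.
Expected occupied = 88 × 0.71113 = 62.58 ≈ 63.

63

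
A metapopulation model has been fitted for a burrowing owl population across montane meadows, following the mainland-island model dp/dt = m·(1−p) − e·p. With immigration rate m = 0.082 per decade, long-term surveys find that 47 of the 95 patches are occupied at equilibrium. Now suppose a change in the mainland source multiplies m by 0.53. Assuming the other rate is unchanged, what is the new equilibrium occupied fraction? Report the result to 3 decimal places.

0.342

Observed p* = 47/95 = 0.49474.
Balance m(1−p*) = e·p* gives e = m(1−p*)/p* = 0.082×0.50526/0.49474 = 0.08374.
New p* = m/(m+e) = 0.04346/(0.04346+0.08374) = 0.34167.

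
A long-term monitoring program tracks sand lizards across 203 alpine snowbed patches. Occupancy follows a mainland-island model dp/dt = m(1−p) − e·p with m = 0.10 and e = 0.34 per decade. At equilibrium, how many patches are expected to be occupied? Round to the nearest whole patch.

p* = m/(m+e) = 0.10/0.4400 = 0.2273.
Expected occupied patches = N × p* = 203 × 0.2273 = 46.14 ≈ 46.

46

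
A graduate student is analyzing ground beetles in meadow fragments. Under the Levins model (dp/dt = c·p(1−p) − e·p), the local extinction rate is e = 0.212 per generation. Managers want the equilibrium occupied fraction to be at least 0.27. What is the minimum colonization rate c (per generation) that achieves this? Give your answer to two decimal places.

0.29

p* = 1 − e/c ≥ 0.27 requires e/c ≤ 0.7300, i.e. c ≥ e/0.7300.
c_min = 0.212/0.7300 = 0.2904.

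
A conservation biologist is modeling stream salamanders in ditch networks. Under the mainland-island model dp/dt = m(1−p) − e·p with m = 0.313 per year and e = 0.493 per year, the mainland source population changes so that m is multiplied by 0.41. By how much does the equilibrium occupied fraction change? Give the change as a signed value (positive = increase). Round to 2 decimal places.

-0.18

Before: p* = 0.313/(0.313+0.493) = 0.3883.
After: m = 0.12833, e = 0.493; p* = 0.12833/0.6213 = 0.2065.
Δp* = 0.2065 − 0.3883 = -0.1818.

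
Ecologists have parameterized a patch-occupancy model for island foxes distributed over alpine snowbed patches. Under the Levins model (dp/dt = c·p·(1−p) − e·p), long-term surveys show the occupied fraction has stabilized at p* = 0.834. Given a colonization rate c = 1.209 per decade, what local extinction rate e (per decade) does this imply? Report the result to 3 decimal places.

At equilibrium c(1−p*) = e.
e = 1.209 × (1 − 0.834) = 1.209 × 0.1660 = 0.2007.

0.201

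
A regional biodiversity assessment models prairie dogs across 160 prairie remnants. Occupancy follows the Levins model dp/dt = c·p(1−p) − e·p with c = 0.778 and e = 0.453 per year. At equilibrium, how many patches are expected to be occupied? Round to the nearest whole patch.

p* = 1 − e/c = 1 − 0.453/0.778 = 0.4177.
Expected occupied patches = N × p* = 160 × 0.4177 = 66.84 ≈ 67.

67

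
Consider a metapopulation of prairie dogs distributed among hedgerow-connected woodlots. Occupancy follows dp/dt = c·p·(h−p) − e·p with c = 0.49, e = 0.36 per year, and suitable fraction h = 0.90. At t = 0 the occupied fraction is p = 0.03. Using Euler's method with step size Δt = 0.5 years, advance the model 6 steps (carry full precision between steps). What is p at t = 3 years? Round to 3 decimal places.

0.036

Update rule: p ← p + [c·p·(h−p) − e·p]·Δt with Δt = 0.5.
  1  |  dp/dt·Δt = +0.000995  |  p_1 = 0.030995
  2  |  dp/dt·Δt = +0.001020  |  p_2 = 0.032014
  3  |  dp/dt·Δt = +0.001045  |  p_3 = 0.033060
  4  |  dp/dt·Δt = +0.001071  |  p_4 = 0.034131
  5  |  dp/dt·Δt = +0.001097  |  p_5 = 0.035228
  6  |  dp/dt·Δt = +0.001123  |  p_6 = 0.036351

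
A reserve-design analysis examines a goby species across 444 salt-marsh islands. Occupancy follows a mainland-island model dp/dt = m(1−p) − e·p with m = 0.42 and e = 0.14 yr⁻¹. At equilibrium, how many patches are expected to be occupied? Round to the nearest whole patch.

333

p* = m/(m+e) = 0.42/0.5600 = 0.7500.
Expected occupied patches = N × p* = 444 × 0.7500 = 333.00 ≈ 333.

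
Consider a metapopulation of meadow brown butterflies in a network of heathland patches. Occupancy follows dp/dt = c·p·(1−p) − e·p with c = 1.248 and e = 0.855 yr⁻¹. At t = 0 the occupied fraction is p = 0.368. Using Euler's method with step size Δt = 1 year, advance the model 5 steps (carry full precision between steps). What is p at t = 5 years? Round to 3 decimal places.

0.318

Update rule: p ← p + [c·p·(1−p) − e·p]·Δt with Δt = 1.
t = 1: p = 0.36800 + (-0.02439) = 0.34361
t = 2: p = 0.34361 + (-0.01231) = 0.33130
t = 3: p = 0.33130 + (-0.00678) = 0.32452
t = 4: p = 0.32452 + (-0.00390) = 0.32063
t = 5: p = 0.32063 + (-0.00229) = 0.31834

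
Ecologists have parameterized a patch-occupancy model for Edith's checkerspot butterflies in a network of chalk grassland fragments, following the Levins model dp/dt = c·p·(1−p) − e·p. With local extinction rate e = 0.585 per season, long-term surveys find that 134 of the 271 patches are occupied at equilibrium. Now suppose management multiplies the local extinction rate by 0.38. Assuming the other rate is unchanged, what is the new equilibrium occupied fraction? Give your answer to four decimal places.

0.8079

Observed p* = 134/271 = 0.49446.
Balance c(1−p*) = e gives c = e/(1 − 0.49446) = 0.585/0.50554 = 1.15718.
New p* = 1 − e/c = 1 − 0.22230/1.15718 = 0.80790.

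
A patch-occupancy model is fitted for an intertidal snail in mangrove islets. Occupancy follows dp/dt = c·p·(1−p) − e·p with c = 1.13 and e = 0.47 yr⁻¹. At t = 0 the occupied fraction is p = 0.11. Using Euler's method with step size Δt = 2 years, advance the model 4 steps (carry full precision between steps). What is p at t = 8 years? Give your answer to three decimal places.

0.588

Update rule: p ← p + [c·p·(1−p) − e·p]·Δt with Δt = 2.
step 1: Δp = +0.11785, p = 0.22785
step 2: Δp = +0.18343, p = 0.41129
step 3: Δp = +0.16060, p = 0.57189
step 4: Δp = +0.01574, p = 0.58763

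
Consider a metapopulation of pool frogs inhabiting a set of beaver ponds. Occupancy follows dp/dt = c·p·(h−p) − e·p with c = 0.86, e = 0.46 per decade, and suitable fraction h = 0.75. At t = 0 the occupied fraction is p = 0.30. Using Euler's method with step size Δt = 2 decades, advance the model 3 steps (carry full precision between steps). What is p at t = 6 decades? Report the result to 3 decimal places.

Update rule: p ← p + [c·p·(h−p) − e·p]·Δt with Δt = 2.
  1  |  dp/dt·Δt = -0.043800  |  p_1 = 0.256200
  2  |  dp/dt·Δt = -0.018104  |  p_2 = 0.238096
  3  |  dp/dt·Δt = -0.009411  |  p_3 = 0.228685

0.229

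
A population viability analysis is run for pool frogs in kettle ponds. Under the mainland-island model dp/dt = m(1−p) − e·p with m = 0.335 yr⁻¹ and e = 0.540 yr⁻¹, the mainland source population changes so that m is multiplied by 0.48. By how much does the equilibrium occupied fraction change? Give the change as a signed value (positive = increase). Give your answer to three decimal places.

-0.153

Before: p* = 0.335/(0.335+0.540) = 0.3829.
After: m = 0.1608, e = 0.54; p* = 0.1608/0.7008 = 0.2295.
Δp* = 0.2295 − 0.3829 = -0.1534.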